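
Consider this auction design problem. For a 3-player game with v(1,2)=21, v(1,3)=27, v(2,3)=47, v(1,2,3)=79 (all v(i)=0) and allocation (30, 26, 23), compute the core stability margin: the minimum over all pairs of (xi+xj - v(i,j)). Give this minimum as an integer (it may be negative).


Step 1: Slack for coalition (1,2): x1+x2 - v12 = 56 - 21 = 35
Step 2: Slack for coalition (1,3): x1+x3 - v13 = 53 - 27 = 26
Step 3: Slack for coalition (2,3): x2+x3 - v23 = 49 - 47 = 2
Step 4: Minimum slack = min(35, 26, 2) = 2, attained by (2,3); no pair can gain by deviating, so the allocation is in the core

2


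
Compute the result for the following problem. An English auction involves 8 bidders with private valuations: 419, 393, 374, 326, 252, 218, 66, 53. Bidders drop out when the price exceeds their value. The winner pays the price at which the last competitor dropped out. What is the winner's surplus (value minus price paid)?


Step 1: Identify the highest value: 419
Step 2: Identify the second-highest value: 393
Step 3: The final price = second-highest value = 393
Step 4: Surplus = 419 - 393 = 26

26


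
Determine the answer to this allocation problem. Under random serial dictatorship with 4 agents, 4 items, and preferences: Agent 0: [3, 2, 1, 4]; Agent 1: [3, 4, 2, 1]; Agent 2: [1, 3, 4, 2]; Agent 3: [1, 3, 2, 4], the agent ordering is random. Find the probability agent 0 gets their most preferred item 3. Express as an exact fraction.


Step 1: Agent 0 wants item 3
Step 2: There are 24 possible orderings of agents
Step 3: In 10 orderings, agent 0 gets item 3
Step 4: Probability = 10/24 = 5/12

5/12


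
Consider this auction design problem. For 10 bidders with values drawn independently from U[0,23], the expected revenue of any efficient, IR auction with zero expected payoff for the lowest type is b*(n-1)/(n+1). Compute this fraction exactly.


Step 1: By Revenue Equivalence, expected revenue = b*(n-1)/(n+1)
Step 2: Substituting n = 10, b = 23
Step 3: Revenue = 23*(10-1)/(10+1) = 23*9/11
Step 4: Revenue = 207/11

207/11


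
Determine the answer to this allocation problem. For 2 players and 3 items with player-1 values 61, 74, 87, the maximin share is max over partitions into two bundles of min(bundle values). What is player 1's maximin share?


Step 1: Item values = 61, 74, 87
Step 2: Enumerate all 2-bundle partitions and take the smaller bundle:
  Partition 1: {61} vs {74,87} -> bundles 61, 161; min = 61
  Partition 2: {74} vs {61,87} -> bundles 74, 148; min = 74
  Partition 3: {87} vs {61,74} -> bundles 87, 135; min = 87
Step 3: MMS = max(61, 74, 87) = 87

87


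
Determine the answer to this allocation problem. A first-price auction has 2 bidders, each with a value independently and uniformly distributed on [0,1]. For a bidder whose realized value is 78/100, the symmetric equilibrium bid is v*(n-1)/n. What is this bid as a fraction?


Step 1: The symmetric BNE bidding function is b(v) = v * (n-1) / n
Step 2: Substitute v = 39/50 and n = 2
Step 3: b = 39/50 * 1/2
Step 4: b = 39/100

39/100


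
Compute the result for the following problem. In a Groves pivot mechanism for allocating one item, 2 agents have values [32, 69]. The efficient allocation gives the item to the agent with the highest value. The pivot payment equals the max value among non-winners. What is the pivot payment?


Step 1: The efficient winner is agent 1 with value 69
Step 2: Other agents' values: [32]
Step 3: Pivot payment = max(others) = 32
Step 4: The winner pays 32

32


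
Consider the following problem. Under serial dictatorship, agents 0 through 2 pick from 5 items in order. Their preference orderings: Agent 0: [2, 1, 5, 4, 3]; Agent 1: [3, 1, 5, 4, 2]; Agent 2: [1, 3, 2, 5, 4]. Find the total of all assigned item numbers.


Step 1: Agent 0 picks item 2
Step 2: Agent 1 picks item 3
Step 3: Agent 2 picks item 1
Step 4: Sum = 2 + 3 + 1 = 6

6


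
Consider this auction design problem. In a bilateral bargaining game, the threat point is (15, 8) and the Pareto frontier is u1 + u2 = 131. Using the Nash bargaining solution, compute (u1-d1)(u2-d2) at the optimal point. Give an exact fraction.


Step 1: The Nash solution splits surplus symmetrically above the disagreement point
Step 2: u1 = (total + d1 - d2)/2 = (131 + 15 - 8)/2 = 69
Step 3: u2 = (total - d1 + d2)/2 = (131 - 15 + 8)/2 = 62
Step 4: Nash product = (69 - 15) * (62 - 8)
Step 5: = 54 * 54 = 2916

2916


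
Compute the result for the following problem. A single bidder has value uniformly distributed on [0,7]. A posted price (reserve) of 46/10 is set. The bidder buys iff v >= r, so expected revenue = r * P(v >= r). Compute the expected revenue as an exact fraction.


Step 1: Posted price r = 23/5, value support [0,7]
Step 2: P(v >= r) = (7 - 23/5)/7 = 12/35
Step 3: Expected revenue = r * P(v >= r) = 23/5 * 12/35
Step 4: Revenue = 276/175

276/175


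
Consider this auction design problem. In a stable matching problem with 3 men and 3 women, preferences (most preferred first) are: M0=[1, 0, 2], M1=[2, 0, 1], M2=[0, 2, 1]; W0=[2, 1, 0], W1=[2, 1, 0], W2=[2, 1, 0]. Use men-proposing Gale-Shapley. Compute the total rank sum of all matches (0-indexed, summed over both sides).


Step 1: Run Gale-Shapley (men propose, women hold best offer):
  M0 proposes to W1; she accepts
  M1 proposes to W2; she accepts
  M2 proposes to W0; she accepts
Step 2: Final matching: W0-M2, W1-M0, W2-M1
Step 3: 0-indexed ranks (man's rank of his match, then woman's): 0 + 0 + 0 + 2 + 0 + 1
Step 4: Total rank sum = 3

3


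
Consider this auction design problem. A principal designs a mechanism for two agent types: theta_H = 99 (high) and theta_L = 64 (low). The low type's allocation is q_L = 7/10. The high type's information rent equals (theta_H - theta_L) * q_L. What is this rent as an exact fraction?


Step 1: theta_H - theta_L = 99 - 64 = 35
Step 2: Information rent = (theta_H - theta_L) * q_L
Step 3: = 35 * 7/10
Step 4: = 49/2

49/2


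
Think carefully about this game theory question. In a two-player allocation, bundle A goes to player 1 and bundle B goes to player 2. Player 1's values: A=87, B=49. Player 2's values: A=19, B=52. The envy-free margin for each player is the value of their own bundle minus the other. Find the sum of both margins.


Step 1: Player 1's margin = v1(A) - v1(B) = 87 - 49 = 38
Step 2: Player 2's margin = v2(B) - v2(A) = 52 - 19 = 33
Step 3: Total margin = 38 + 33 = 71

71


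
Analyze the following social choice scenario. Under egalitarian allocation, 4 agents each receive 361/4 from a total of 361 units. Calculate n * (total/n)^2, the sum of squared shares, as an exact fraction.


Step 1: Each agent's share = 361/4
Step 2: Square of each share = (361/4)^2 = 130321/16
Step 3: Sum of squares = 4 * 130321/16 = 130321/4

130321/4


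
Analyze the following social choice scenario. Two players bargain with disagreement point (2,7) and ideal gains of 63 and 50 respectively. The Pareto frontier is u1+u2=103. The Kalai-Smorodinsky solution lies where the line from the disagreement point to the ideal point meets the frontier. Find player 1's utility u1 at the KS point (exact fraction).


Step 1: At the KS point, (u1-d1)/r1 = (u2-d2)/r2 = t and u1+u2 = 103
Step 2: u1 = d1 + r1*t and u2 = d2 + r2*t, so (d1 + r1*t) + (d2 + r2*t) = 103
Step 3: t = (103 - 2 - 7)/(63 + 50) = 94/113
Step 4: u1 = d1 + r1*t = 2 + 63 * 94/113 = 6148/113
Step 5: (Check: u2 = d2 + r2*t = 5491/113; u1+u2 = 6148/113 + 5491/113 = 103, on the frontier.)

6148/113


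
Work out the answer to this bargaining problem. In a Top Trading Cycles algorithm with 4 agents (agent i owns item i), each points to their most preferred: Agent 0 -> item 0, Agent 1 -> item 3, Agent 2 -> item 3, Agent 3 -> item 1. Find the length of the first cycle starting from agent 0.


Step 1: Trace the pointer graph from agent 0: 0 -> 0
Step 2: A cycle is detected when we revisit agent 0
Step 3: The cycle is: 0 -> 0
Step 4: Cycle length = 1

1


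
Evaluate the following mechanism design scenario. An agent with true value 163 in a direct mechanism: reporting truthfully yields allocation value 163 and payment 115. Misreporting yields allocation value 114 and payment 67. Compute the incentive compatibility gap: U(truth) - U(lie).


Step 1: U(truth) = value - payment = 163 - 115 = 48
Step 2: U(lie) = allocation - payment = 114 - 67 = 47
Step 3: IC gap = 48 - 47 = 1

1


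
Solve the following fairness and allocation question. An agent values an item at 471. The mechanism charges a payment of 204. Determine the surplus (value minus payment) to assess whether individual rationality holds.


Step 1: Surplus = value - payment = 471 - 204 = 267
Step 2: IR is satisfied (surplus >= 0)

267


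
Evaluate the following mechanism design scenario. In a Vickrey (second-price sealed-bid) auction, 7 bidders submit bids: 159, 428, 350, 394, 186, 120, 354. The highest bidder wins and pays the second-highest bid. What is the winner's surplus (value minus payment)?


Step 1: Sort bids in descending order: 428, 394, 354, 350, 186, 159, 120
Step 2: The winning bid is the highest: 428
Step 3: The payment equals the second-highest bid: 394
Step 4: Surplus = winner's bid - payment = 428 - 394 = 34

34


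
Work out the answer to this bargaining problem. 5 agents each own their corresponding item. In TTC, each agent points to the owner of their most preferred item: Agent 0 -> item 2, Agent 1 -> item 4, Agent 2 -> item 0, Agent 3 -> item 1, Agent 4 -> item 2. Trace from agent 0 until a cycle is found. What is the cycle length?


Step 1: Trace the pointer graph from agent 0: 0 -> 2 -> 0
Step 2: A cycle is detected when we revisit agent 0
Step 3: The cycle is: 0 -> 2 -> 0
Step 4: Cycle length = 2

2


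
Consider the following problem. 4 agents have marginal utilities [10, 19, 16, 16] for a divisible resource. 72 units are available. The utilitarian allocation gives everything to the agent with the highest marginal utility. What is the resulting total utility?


Step 1: The marginal utilities are [10, 19, 16, 16]
Step 2: The highest marginal utility is 19
Step 3: All 72 units go to that agent
Step 4: Total utility = 19 * 72 = 1368

1368


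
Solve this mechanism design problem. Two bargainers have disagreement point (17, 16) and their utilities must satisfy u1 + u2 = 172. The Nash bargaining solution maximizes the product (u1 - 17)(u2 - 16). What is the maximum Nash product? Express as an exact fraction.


Step 1: The Nash solution splits surplus symmetrically above the disagreement point
Step 2: u1 = (total + d1 - d2)/2 = (172 + 17 - 16)/2 = 173/2
Step 3: u2 = (total - d1 + d2)/2 = (172 - 17 + 16)/2 = 171/2
Step 4: Nash product = (173/2 - 17) * (171/2 - 16)
Step 5: = 139/2 * 139/2 = 19321/4

19321/4


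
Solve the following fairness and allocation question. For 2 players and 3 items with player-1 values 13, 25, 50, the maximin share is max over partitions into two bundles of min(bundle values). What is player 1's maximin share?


Step 1: Item values = 13, 25, 50
Step 2: Enumerate all 2-bundle partitions and take the smaller bundle:
  Partition 1: {13} vs {25,50} -> bundles 13, 75; min = 13
  Partition 2: {25} vs {13,50} -> bundles 25, 63; min = 25
  Partition 3: {50} vs {13,25} -> bundles 50, 38; min = 38
Step 3: MMS = max(13, 25, 38) = 38

38


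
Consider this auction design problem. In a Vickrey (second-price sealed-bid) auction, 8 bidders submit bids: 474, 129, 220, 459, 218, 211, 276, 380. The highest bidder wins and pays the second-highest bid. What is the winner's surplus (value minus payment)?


Step 1: Sort bids in descending order: 474, 459, 380, 276, 220, 218, 211, 129
Step 2: The winning bid is the highest: 474
Step 3: The payment equals the second-highest bid: 459
Step 4: Surplus = winner's bid - payment = 474 - 459 = 15

15


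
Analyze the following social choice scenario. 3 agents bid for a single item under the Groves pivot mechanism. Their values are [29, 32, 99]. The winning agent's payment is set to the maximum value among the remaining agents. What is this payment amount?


Step 1: The efficient winner is agent 2 with value 99
Step 2: Other agents' values: [29, 32]
Step 3: Pivot payment = max(others) = 32
Step 4: The winner pays 32

32


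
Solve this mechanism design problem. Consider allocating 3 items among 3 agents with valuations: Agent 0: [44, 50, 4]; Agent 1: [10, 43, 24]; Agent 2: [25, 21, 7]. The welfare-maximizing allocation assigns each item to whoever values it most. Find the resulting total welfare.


Step 1: For each item, find the maximum value among all agents.
Step 2: Item 0 -> Agent 0 (value 44)
Step 3: Item 1 -> Agent 0 (value 50)
Step 4: Item 2 -> Agent 1 (value 24)
Step 5: Total welfare = 44 + 50 + 24 = 118

118


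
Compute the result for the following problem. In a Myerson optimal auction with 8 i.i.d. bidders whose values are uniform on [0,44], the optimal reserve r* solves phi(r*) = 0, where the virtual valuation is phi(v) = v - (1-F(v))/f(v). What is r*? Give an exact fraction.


Step 1: For U[0,44], F(v) = v/44 and f(v) = 1/44
Step 2: phi(v) = v - (1 - v/44)/(1/44) = v - (44 - v) = 2v - 44
Step 3: Set phi(r*) = 0: 2r* - 44 = 0
Step 4: r* = 44/2 = 22 (the number of bidders n = 8 does not enter)

22


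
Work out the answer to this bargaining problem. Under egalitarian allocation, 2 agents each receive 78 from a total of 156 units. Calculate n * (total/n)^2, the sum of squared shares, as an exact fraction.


Step 1: Each agent's share = 156/2 = 78
Step 2: Square of each share = (78)^2 = 6084
Step 3: Sum of squares = 2 * 6084 = 12168

12168


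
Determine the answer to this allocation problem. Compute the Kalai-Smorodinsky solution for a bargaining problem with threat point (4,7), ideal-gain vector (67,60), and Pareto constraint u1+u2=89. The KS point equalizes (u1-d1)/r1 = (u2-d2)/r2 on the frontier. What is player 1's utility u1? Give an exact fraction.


Step 1: At the KS point, (u1-d1)/r1 = (u2-d2)/r2 = t and u1+u2 = 89
Step 2: u1 = d1 + r1*t and u2 = d2 + r2*t, so (d1 + r1*t) + (d2 + r2*t) = 89
Step 3: t = (89 - 4 - 7)/(67 + 60) = 78/127
Step 4: u1 = d1 + r1*t = 4 + 67 * 78/127 = 5734/127
Step 5: (Check: u2 = d2 + r2*t = 5569/127; u1+u2 = 5734/127 + 5569/127 = 89, on the frontier.)

5734/127


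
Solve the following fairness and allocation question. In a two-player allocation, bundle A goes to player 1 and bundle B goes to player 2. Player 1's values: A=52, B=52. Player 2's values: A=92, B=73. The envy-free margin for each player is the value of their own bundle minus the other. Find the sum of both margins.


Step 1: Player 1's margin = v1(A) - v1(B) = 52 - 52 = 0
Step 2: Player 2's margin = v2(B) - v2(A) = 73 - 92 = -19
Step 3: Total margin = 0 + -19 = -19

-19


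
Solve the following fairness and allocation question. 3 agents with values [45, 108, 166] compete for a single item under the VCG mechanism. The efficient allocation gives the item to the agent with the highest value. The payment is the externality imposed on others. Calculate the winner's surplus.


Step 1: The winner is the agent with the highest value: agent 2 with value 166
Step 2: Values of other agents: [45, 108]
Step 3: VCG payment = max of others' values = 108
Step 4: Surplus = 166 - 108 = 58

58


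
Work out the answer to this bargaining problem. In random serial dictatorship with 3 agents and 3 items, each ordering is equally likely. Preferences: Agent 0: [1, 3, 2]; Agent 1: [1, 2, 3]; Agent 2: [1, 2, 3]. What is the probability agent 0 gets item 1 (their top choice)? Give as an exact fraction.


Step 1: Agent 0 wants item 1
Step 2: There are 6 possible orderings of agents
Step 3: In 2 orderings, agent 0 gets item 1
Step 4: Probability = 2/6 = 1/3

1/3


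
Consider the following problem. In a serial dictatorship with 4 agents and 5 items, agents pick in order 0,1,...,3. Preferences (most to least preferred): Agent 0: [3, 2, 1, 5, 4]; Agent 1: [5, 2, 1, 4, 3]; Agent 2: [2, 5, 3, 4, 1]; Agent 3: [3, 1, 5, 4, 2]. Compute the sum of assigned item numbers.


Step 1: Agent 0 picks item 3
Step 2: Agent 1 picks item 5
Step 3: Agent 2 picks item 2
Step 4: Agent 3 picks item 1
Step 5: Sum = 3 + 5 + 2 + 1 = 11

11


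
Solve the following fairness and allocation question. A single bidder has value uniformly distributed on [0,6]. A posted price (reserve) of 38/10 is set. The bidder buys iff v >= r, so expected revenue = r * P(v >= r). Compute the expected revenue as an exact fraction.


Step 1: Posted price r = 19/5, value support [0,6]
Step 2: P(v >= r) = (6 - 19/5)/6 = 11/30
Step 3: Expected revenue = r * P(v >= r) = 19/5 * 11/30
Step 4: Revenue = 209/150

209/150


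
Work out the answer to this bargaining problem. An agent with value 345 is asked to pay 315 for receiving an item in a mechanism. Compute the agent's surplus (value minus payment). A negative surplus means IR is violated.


Step 1: Surplus = value - payment = 345 - 315 = 30
Step 2: IR is satisfied (surplus >= 0)

30


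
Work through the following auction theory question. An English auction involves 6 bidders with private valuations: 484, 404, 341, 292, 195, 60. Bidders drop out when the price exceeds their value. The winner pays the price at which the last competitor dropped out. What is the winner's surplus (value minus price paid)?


Step 1: Identify the highest value: 484
Step 2: Identify the second-highest value: 404
Step 3: The final price = second-highest value = 404
Step 4: Surplus = 484 - 404 = 80

80


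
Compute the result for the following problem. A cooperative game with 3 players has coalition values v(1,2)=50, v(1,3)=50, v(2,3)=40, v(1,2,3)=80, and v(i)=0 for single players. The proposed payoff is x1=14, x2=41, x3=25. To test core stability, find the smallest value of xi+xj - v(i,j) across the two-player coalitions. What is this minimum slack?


Step 1: Slack for coalition (1,2): x1+x2 - v12 = 55 - 50 = 5
Step 2: Slack for coalition (1,3): x1+x3 - v13 = 39 - 50 = -11
Step 3: Slack for coalition (2,3): x2+x3 - v23 = 66 - 40 = 26
Step 4: Minimum slack = min(5, -11, 26) = -11, attained by (1,3); coalition (1,3) can block (slack < 0), so the allocation is not in the core

-11


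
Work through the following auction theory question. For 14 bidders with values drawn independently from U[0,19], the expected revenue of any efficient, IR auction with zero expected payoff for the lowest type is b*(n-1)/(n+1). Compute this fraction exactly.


Step 1: By Revenue Equivalence, expected revenue = b*(n-1)/(n+1)
Step 2: Substituting n = 14, b = 19
Step 3: Revenue = 19*(14-1)/(14+1) = 19*13/15
Step 4: Revenue = 247/15

247/15


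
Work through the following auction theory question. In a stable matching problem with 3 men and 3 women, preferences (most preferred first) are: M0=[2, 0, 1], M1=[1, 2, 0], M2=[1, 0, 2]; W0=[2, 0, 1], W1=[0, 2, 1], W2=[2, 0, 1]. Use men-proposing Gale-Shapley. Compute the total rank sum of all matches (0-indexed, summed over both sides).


Step 1: Run Gale-Shapley (men propose, women hold best offer):
  M0 proposes to W2; she accepts
  M1 proposes to W1; she accepts
  M2 proposes to W1; she switches from M1
  M1 proposes to W2; rejected
  M1 proposes to W0; she accepts
Step 2: Final matching: W0-M1, W1-M2, W2-M0
Step 3: 0-indexed ranks (man's rank of his match, then woman's): 2 + 2 + 0 + 1 + 0 + 1
Step 4: Total rank sum = 6

6


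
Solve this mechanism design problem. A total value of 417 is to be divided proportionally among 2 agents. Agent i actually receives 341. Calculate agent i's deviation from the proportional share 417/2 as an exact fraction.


Step 1: Proportional share = 417/2
Step 2: Agent's actual allocation = 341
Step 3: Excess = 341 - 417/2 = 265/2

265/2


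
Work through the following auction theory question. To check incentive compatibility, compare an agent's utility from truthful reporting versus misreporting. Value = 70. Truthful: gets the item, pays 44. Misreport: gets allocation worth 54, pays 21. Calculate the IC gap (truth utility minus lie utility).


Step 1: U(truth) = value - payment = 70 - 44 = 26
Step 2: U(lie) = allocation - payment = 54 - 21 = 33
Step 3: IC gap = 26 - 33 = -7

-7


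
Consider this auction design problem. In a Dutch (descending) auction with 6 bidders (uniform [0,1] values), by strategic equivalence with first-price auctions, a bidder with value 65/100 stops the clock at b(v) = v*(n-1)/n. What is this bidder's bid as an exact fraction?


Step 1: Dutch auctions are strategically equivalent to first-price auctions
Step 2: The equilibrium bid is b(v) = v*(n-1)/n
Step 3: b = 13/20 * 5/6
Step 4: b = 13/24

13/24


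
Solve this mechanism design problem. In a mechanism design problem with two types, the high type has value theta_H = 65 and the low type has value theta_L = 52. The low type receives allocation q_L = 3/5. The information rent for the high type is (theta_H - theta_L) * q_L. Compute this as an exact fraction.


Step 1: theta_H - theta_L = 65 - 52 = 13
Step 2: Information rent = (theta_H - theta_L) * q_L
Step 3: = 13 * 3/5
Step 4: = 39/5

39/5


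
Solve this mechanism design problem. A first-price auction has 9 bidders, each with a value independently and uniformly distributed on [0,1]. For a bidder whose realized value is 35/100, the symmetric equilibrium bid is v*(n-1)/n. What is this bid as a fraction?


Step 1: The symmetric BNE bidding function is b(v) = v * (n-1) / n
Step 2: Substitute v = 7/20 and n = 9
Step 3: b = 7/20 * 8/9
Step 4: b = 14/45

14/45


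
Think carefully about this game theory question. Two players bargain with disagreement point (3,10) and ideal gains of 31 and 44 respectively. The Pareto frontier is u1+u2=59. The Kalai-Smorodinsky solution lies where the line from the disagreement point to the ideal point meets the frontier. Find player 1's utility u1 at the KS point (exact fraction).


Step 1: At the KS point, (u1-d1)/r1 = (u2-d2)/r2 = t and u1+u2 = 59
Step 2: u1 = d1 + r1*t and u2 = d2 + r2*t, so (d1 + r1*t) + (d2 + r2*t) = 59
Step 3: t = (59 - 3 - 10)/(31 + 44) = 46/75
Step 4: u1 = d1 + r1*t = 3 + 31 * 46/75 = 1651/75
Step 5: (Check: u2 = d2 + r2*t = 2774/75; u1+u2 = 1651/75 + 2774/75 = 59, on the frontier.)

1651/75


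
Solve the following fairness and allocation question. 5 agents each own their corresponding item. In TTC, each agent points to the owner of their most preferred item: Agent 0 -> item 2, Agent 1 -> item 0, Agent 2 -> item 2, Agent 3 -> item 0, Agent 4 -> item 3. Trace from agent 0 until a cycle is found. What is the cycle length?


Step 1: Trace the pointer graph from agent 0: 0 -> 2 -> 2
Step 2: A cycle is detected when we revisit agent 2
Step 3: The cycle is: 2 -> 2
Step 4: Cycle length = 1

1


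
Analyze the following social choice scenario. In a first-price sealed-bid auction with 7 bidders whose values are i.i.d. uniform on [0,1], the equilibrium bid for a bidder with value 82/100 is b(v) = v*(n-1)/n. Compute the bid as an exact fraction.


Step 1: The symmetric BNE bidding function is b(v) = v * (n-1) / n
Step 2: Substitute v = 41/50 and n = 7
Step 3: b = 41/50 * 6/7
Step 4: b = 123/175

123/175


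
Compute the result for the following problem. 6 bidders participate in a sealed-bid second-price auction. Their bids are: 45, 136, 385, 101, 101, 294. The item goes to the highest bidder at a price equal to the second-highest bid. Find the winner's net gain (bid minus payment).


Step 1: Sort bids in descending order: 385, 294, 136, 101, 101, 45
Step 2: The winning bid is the highest: 385
Step 3: The payment equals the second-highest bid: 294
Step 4: Surplus = winner's bid - payment = 385 - 294 = 91

91


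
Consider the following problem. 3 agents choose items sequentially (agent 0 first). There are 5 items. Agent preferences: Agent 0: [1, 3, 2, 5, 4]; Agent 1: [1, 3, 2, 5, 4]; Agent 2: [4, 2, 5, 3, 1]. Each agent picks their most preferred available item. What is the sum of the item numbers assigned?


Step 1: Agent 0 picks item 1
Step 2: Agent 1 picks item 3
Step 3: Agent 2 picks item 4
Step 4: Sum = 1 + 3 + 4 = 8

8


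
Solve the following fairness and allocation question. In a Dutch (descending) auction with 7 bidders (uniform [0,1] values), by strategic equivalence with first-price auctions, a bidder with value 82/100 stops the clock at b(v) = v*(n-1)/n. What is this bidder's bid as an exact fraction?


Step 1: Dutch auctions are strategically equivalent to first-price auctions
Step 2: The equilibrium bid is b(v) = v*(n-1)/n
Step 3: b = 41/50 * 6/7
Step 4: b = 123/175

123/175


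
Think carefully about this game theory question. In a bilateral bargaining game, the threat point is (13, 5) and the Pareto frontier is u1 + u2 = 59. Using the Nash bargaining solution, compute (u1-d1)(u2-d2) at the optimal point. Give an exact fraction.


Step 1: The Nash solution splits surplus symmetrically above the disagreement point
Step 2: u1 = (total + d1 - d2)/2 = (59 + 13 - 5)/2 = 67/2
Step 3: u2 = (total - d1 + d2)/2 = (59 - 13 + 5)/2 = 51/2
Step 4: Nash product = (67/2 - 13) * (51/2 - 5)
Step 5: = 41/2 * 41/2 = 1681/4

1681/4


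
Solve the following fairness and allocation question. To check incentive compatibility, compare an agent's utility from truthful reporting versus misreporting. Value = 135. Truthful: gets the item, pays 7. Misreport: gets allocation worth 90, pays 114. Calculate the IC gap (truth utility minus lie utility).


Step 1: U(truth) = value - payment = 135 - 7 = 128
Step 2: U(lie) = allocation - payment = 90 - 114 = -24
Step 3: IC gap = 128 - (-24) = 152

152


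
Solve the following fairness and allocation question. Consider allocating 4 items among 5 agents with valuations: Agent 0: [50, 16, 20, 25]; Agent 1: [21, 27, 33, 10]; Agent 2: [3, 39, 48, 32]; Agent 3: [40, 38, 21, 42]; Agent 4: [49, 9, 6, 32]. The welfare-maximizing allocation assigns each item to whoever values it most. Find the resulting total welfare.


Step 1: For each item, find the maximum value among all agents.
Step 2: Item 0 -> Agent 0 (value 50)
Step 3: Item 1 -> Agent 2 (value 39)
Step 4: Item 2 -> Agent 2 (value 48)
Step 5: Item 3 -> Agent 3 (value 42)
Step 6: Total welfare = 50 + 39 + 48 + 42 = 179

179


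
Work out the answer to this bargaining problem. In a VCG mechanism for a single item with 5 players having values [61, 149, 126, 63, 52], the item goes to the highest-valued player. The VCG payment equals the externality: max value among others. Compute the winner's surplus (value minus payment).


Step 1: The winner is the agent with the highest value: agent 1 with value 149
Step 2: Values of other agents: [61, 126, 63, 52]
Step 3: VCG payment = max of others' values = 126
Step 4: Surplus = 149 - 126 = 23

23


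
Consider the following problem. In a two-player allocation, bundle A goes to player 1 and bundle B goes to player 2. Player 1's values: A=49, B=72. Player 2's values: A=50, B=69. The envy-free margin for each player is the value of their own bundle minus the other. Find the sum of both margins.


Step 1: Player 1's margin = v1(A) - v1(B) = 49 - 72 = -23
Step 2: Player 2's margin = v2(B) - v2(A) = 69 - 50 = 19
Step 3: Total margin = -23 + 19 = -4

-4


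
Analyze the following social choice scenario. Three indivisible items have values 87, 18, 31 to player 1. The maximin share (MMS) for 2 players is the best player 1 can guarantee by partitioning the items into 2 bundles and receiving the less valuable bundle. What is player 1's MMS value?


Step 1: Item values = 87, 18, 31
Step 2: Enumerate all 2-bundle partitions and take the smaller bundle:
  Partition 1: {87} vs {18,31} -> bundles 87, 49; min = 49
  Partition 2: {18} vs {87,31} -> bundles 18, 118; min = 18
  Partition 3: {31} vs {87,18} -> bundles 31, 105; min = 31
Step 3: MMS = max(49, 18, 31) = 49

49


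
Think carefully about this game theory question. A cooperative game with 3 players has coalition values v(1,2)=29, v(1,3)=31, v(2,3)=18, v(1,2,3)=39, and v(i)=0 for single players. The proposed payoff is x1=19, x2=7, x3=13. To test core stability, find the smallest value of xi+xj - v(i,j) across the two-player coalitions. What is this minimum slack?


Step 1: Slack for coalition (1,2): x1+x2 - v12 = 26 - 29 = -3
Step 2: Slack for coalition (1,3): x1+x3 - v13 = 32 - 31 = 1
Step 3: Slack for coalition (2,3): x2+x3 - v23 = 20 - 18 = 2
Step 4: Minimum slack = min(-3, 1, 2) = -3, attained by (1,2); coalition (1,2) can block (slack < 0), so the allocation is not in the core

-3


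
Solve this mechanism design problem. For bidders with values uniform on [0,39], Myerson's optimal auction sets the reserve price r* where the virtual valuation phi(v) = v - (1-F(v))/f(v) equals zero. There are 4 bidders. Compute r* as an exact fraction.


Step 1: For U[0,39], F(v) = v/39 and f(v) = 1/39
Step 2: phi(v) = v - (1 - v/39)/(1/39) = v - (39 - v) = 2v - 39
Step 3: Set phi(r*) = 0: 2r* - 39 = 0
Step 4: r* = 39/2 (the number of bidders n = 4 does not enter)

39/2


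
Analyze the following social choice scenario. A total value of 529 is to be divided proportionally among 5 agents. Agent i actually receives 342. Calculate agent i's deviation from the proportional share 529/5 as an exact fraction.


Step 1: Proportional share = 529/5
Step 2: Agent's actual allocation = 342
Step 3: Excess = 342 - 529/5 = 1181/5

1181/5


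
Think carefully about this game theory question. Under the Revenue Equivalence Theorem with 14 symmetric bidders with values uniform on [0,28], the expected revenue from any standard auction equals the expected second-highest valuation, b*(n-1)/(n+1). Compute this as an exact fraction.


Step 1: By Revenue Equivalence, expected revenue = b*(n-1)/(n+1)
Step 2: Substituting n = 14, b = 28
Step 3: Revenue = 28*(14-1)/(14+1) = 28*13/15
Step 4: Revenue = 364/15

364/15


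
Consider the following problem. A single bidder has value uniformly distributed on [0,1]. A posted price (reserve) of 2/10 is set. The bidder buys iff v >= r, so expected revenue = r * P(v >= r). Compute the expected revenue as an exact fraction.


Step 1: Posted price r = 1/5, value support [0,1]
Step 2: P(v >= r) = (1 - 1/5)/1 = 4/5
Step 3: Expected revenue = r * P(v >= r) = 1/5 * 4/5
Step 4: Revenue = 4/25

4/25


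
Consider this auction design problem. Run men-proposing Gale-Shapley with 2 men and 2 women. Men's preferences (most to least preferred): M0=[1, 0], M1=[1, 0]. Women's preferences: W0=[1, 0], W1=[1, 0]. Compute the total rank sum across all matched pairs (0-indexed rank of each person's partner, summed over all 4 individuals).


Step 1: Run Gale-Shapley (men propose, women hold best offer):
  M0 proposes to W1; she accepts
  M1 proposes to W1; she switches from M0
  M0 proposes to W0; she accepts
Step 2: Final matching: W0-M0, W1-M1
Step 3: 0-indexed ranks (man's rank of his match, then woman's): 1 + 1 + 0 + 0
Step 4: Total rank sum = 2

2


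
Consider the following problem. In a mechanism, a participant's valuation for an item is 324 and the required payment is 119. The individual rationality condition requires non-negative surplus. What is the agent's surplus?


Step 1: Surplus = value - payment = 324 - 119 = 205
Step 2: IR is satisfied (surplus >= 0)

205


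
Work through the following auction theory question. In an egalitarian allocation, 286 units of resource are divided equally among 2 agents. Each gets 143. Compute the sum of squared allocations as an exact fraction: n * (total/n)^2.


Step 1: Each agent's share = 286/2 = 143
Step 2: Square of each share = (143)^2 = 20449
Step 3: Sum of squares = 2 * 20449 = 40898

40898


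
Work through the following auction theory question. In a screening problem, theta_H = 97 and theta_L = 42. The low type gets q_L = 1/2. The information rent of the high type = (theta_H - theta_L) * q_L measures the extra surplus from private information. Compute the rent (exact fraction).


Step 1: theta_H - theta_L = 97 - 42 = 55
Step 2: Information rent = (theta_H - theta_L) * q_L
Step 3: = 55 * 1/2
Step 4: = 55/2

55/2


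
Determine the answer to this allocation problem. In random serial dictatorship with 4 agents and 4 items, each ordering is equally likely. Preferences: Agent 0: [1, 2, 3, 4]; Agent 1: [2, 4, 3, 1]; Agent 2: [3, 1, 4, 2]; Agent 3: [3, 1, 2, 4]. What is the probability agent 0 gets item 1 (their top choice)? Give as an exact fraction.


Step 1: Agent 0 wants item 1
Step 2: There are 24 possible orderings of agents
Step 3: In 16 orderings, agent 0 gets item 1
Step 4: Probability = 16/24 = 2/3

2/3


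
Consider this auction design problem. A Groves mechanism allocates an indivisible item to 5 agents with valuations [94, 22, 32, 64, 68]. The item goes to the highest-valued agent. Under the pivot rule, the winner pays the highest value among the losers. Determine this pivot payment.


Step 1: The efficient winner is agent 0 with value 94
Step 2: Other agents' values: [22, 32, 64, 68]
Step 3: Pivot payment = max(others) = 68
Step 4: The winner pays 68

68


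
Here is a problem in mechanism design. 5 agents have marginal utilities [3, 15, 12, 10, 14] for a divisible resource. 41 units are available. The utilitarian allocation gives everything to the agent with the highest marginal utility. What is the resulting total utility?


Step 1: The marginal utilities are [3, 15, 12, 10, 14]
Step 2: The highest marginal utility is 15
Step 3: All 41 units go to that agent
Step 4: Total utility = 15 * 41 = 615

615


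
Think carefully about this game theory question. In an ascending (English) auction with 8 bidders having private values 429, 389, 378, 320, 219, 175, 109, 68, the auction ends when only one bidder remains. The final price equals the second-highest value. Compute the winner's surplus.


Step 1: Identify the highest value: 429
Step 2: Identify the second-highest value: 389
Step 3: The final price = second-highest value = 389
Step 4: Surplus = 429 - 389 = 40

40


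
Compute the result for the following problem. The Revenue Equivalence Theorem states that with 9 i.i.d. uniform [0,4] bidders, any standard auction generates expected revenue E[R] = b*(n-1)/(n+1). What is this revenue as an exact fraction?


Step 1: By Revenue Equivalence, expected revenue = b*(n-1)/(n+1)
Step 2: Substituting n = 9, b = 4
Step 3: Revenue = 4*(9-1)/(9+1) = 4*8/10
Step 4: Revenue = 32/10 = 16/5

16/5


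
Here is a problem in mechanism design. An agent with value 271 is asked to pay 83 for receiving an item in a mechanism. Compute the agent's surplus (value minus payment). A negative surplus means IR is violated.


Step 1: Surplus = value - payment = 271 - 83 = 188
Step 2: IR is satisfied (surplus >= 0)

188


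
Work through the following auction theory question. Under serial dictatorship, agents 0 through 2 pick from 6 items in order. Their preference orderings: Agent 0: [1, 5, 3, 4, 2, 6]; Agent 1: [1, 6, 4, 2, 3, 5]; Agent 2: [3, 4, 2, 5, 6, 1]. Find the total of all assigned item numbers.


Step 1: Agent 0 picks item 1
Step 2: Agent 1 picks item 6
Step 3: Agent 2 picks item 3
Step 4: Sum = 1 + 6 + 3 = 10

10


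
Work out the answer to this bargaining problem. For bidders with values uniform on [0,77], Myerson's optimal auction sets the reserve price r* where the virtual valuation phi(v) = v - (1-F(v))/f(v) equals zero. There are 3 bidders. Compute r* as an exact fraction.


Step 1: For U[0,77], F(v) = v/77 and f(v) = 1/77
Step 2: phi(v) = v - (1 - v/77)/(1/77) = v - (77 - v) = 2v - 77
Step 3: Set phi(r*) = 0: 2r* - 77 = 0
Step 4: r* = 77/2 (the number of bidders n = 3 does not enter)

77/2


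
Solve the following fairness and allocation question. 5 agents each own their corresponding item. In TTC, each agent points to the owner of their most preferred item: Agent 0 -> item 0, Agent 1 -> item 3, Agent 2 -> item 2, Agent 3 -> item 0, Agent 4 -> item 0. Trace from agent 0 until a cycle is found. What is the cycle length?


Step 1: Trace the pointer graph from agent 0: 0 -> 0
Step 2: A cycle is detected when we revisit agent 0
Step 3: The cycle is: 0 -> 0
Step 4: Cycle length = 1

1


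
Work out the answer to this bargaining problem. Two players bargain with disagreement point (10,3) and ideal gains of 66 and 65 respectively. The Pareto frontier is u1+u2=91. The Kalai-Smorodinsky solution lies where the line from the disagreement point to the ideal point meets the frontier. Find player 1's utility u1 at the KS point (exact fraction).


Step 1: At the KS point, (u1-d1)/r1 = (u2-d2)/r2 = t and u1+u2 = 91
Step 2: u1 = d1 + r1*t and u2 = d2 + r2*t, so (d1 + r1*t) + (d2 + r2*t) = 91
Step 3: t = (91 - 10 - 3)/(66 + 65) = 78/131
Step 4: u1 = d1 + r1*t = 10 + 66 * 78/131 = 6458/131
Step 5: (Check: u2 = d2 + r2*t = 5463/131; u1+u2 = 6458/131 + 5463/131 = 91, on the frontier.)

6458/131


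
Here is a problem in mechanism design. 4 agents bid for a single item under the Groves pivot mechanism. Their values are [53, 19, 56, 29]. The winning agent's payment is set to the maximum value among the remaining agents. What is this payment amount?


Step 1: The efficient winner is agent 2 with value 56
Step 2: Other agents' values: [53, 19, 29]
Step 3: Pivot payment = max(others) = 53
Step 4: The winner pays 53

53


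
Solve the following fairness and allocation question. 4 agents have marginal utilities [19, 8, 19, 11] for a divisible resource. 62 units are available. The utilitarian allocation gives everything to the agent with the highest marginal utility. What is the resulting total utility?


Step 1: The marginal utilities are [19, 8, 19, 11]
Step 2: The highest marginal utility is 19
Step 3: All 62 units go to that agent
Step 4: Total utility = 19 * 62 = 1178

1178


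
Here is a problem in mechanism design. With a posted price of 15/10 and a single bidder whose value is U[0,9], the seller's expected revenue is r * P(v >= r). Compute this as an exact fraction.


Step 1: Posted price r = 3/2, value support [0,9]
Step 2: P(v >= r) = (9 - 3/2)/9 = 5/6
Step 3: Expected revenue = r * P(v >= r) = 3/2 * 5/6
Step 4: Revenue = 5/4

5/4


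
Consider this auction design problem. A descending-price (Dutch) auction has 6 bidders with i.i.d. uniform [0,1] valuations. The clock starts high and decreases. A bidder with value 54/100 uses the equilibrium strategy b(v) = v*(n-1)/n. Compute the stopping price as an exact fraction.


Step 1: Dutch auctions are strategically equivalent to first-price auctions
Step 2: The equilibrium bid is b(v) = v*(n-1)/n
Step 3: b = 27/50 * 5/6
Step 4: b = 9/20

9/20


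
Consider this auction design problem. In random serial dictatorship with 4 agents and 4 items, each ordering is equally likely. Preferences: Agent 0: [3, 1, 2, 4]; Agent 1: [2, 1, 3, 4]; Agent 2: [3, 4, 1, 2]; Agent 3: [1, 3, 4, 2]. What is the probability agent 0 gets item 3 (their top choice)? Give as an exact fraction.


Step 1: Agent 0 wants item 3
Step 2: There are 24 possible orderings of agents
Step 3: In 12 orderings, agent 0 gets item 3
Step 4: Probability = 12/24 = 1/2

1/2


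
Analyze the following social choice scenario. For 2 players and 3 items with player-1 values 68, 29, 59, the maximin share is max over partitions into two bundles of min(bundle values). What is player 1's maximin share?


Step 1: Item values = 68, 29, 59
Step 2: Enumerate all 2-bundle partitions and take the smaller bundle:
  Partition 1: {68} vs {29,59} -> bundles 68, 88; min = 68
  Partition 2: {29} vs {68,59} -> bundles 29, 127; min = 29
  Partition 3: {59} vs {68,29} -> bundles 59, 97; min = 59
Step 3: MMS = max(68, 29, 59) = 68

68


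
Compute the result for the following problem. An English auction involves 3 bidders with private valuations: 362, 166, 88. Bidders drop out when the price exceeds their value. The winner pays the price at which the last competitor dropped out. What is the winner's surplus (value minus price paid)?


Step 1: Identify the highest value: 362
Step 2: Identify the second-highest value: 166
Step 3: The final price = second-highest value = 166
Step 4: Surplus = 362 - 166 = 196

196
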